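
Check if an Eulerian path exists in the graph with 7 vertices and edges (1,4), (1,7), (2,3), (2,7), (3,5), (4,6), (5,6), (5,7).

Step 1: Find the degree of each vertex:
  deg(1) = 2
  deg(2) = 2
  deg(3) = 2
  deg(4) = 2
  deg(5) = 3
  deg(6) = 2
  deg(7) = 3

Step 2: Count vertices with odd degree:
  Odd-degree vertices: 5, 7 (2 total)

Step 3: Apply Euler's theorem:
  - Eulerian circuit exists iff graph is connected and all vertices have even degree
  - Eulerian path exists iff graph is connected and has 0 or 2 odd-degree vertices

Graph is connected with exactly 2 odd-degree vertices (5, 7).
Eulerian path exists (starting and ending at the odd-degree vertices), but no Eulerian circuit.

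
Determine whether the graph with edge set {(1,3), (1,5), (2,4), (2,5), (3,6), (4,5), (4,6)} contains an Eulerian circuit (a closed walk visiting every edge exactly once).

Step 1: Find the degree of each vertex:
  deg(1) = 2
  deg(2) = 2
  deg(3) = 2
  deg(4) = 3
  deg(5) = 3
  deg(6) = 2

Step 2: Count vertices with odd degree:
  Odd-degree vertices: 4, 5 (2 total)

Step 3: Apply Euler's theorem:
  - Eulerian circuit exists iff graph is connected and all vertices have even degree
  - Eulerian path exists iff graph is connected and has 0 or 2 odd-degree vertices

Graph is connected with exactly 2 odd-degree vertices (4, 5).
Eulerian path exists (starting and ending at the odd-degree vertices), but no Eulerian circuit.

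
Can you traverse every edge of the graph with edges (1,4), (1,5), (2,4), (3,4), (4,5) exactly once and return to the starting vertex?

Step 1: Find the degree of each vertex:
  deg(1) = 2
  deg(2) = 1
  deg(3) = 1
  deg(4) = 4
  deg(5) = 2

Step 2: Count vertices with odd degree:
  Odd-degree vertices: 2, 3 (2 total)

Step 3: Apply Euler's theorem:
  - Eulerian circuit exists iff graph is connected and all vertices have even degree
  - Eulerian path exists iff graph is connected and has 0 or 2 odd-degree vertices

Graph is connected with exactly 2 odd-degree vertices (2, 3).
Eulerian path exists (starting and ending at the odd-degree vertices), but no Eulerian circuit.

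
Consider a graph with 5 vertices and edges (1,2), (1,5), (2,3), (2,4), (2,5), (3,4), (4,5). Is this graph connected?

Step 1: Build adjacency list from edges:
  1: 2, 5
  2: 1, 3, 4, 5
  3: 2, 4
  4: 2, 3, 5
  5: 1, 2, 4

Step 2: Run BFS/DFS from vertex 1:
  Visited: {1, 2, 5, 3, 4}
  Reached 5 of 5 vertices

Step 3: All 5 vertices reached from vertex 1, so the graph is connected.
Answer: Yes, the graph is connected.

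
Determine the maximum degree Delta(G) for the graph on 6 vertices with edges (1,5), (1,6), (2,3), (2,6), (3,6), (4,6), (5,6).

Step 1: Count edges incident to each vertex:
  deg(1) = 2 (neighbors: 5, 6)
  deg(2) = 2 (neighbors: 3, 6)
  deg(3) = 2 (neighbors: 2, 6)
  deg(4) = 1 (neighbors: 6)
  deg(5) = 2 (neighbors: 1, 6)
  deg(6) = 5 (neighbors: 1, 2, 3, 4, 5)

Step 2: Find maximum:
  max(2, 2, 2, 1, 2, 5) = 5 (vertex 6)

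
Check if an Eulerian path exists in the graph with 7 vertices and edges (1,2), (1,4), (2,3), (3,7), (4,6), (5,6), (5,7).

Step 1: Find the degree of each vertex:
  deg(1) = 2
  deg(2) = 2
  deg(3) = 2
  deg(4) = 2
  deg(5) = 2
  deg(6) = 2
  deg(7) = 2

Step 2: Count vertices with odd degree:
  All vertices have even degree (0 odd-degree vertices)

Step 3: Apply Euler's theorem:
  - Eulerian circuit exists iff graph is connected and all vertices have even degree
  - Eulerian path exists iff graph is connected and has 0 or 2 odd-degree vertices

Graph is connected with 0 odd-degree vertices.
Both Eulerian circuit and Eulerian path exist.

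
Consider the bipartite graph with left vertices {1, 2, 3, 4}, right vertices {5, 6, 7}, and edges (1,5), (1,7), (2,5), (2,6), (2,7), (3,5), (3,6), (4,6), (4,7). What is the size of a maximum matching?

Step 1: List the neighbors of each left vertex:
  1: 5, 7
  2: 5, 6, 7
  3: 5, 6
  4: 6, 7

Step 2: Greedily match left vertices, then look for augmenting paths:
  Match 1 -- 5
  Match 2 -- 6
  Match 4 -- 7
  No augmenting path remains.

Step 3: Verify this is maximum:
  Matching size 3 = min(|L|, |R|) = min(4, 3), which is an upper bound, so this matching is maximum.

Maximum matching: {(1,5), (2,6), (4,7)}
Size: 3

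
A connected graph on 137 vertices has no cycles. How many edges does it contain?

A tree on n vertices always has exactly n - 1 edges.
For n = 137: edges = 137 - 1 = 136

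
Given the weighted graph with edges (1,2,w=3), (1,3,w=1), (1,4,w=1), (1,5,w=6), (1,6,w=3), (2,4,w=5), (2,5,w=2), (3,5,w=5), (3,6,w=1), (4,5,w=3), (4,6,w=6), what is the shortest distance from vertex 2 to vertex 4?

Step 1: Build adjacency list with weights:
  1: 2(w=3), 3(w=1), 4(w=1), 5(w=6), 6(w=3)
  2: 1(w=3), 4(w=5), 5(w=2)
  3: 1(w=1), 5(w=5), 6(w=1)
  4: 1(w=1), 2(w=5), 5(w=3), 6(w=6)
  5: 1(w=6), 2(w=2), 3(w=5), 4(w=3)
  6: 1(w=3), 3(w=1), 4(w=6)

Step 2: Apply Dijkstra's algorithm from vertex 2:
  Visit vertex 2 (distance=0)
    Update dist[1] = 3
    Update dist[4] = 5
    Update dist[5] = 2
  Visit vertex 5 (distance=2)
    Update dist[3] = 7
  Visit vertex 1 (distance=3)
    Update dist[3] = 4
    Update dist[4] = 4
    Update dist[6] = 6
  Visit vertex 3 (distance=4)
    Update dist[6] = 5
  Visit vertex 4 (distance=4)

Step 3: Shortest path: 2 -> 1 -> 4
Total weight: 3 + 1 = 4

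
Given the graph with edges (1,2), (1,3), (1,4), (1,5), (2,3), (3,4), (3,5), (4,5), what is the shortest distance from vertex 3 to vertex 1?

Step 1: Build adjacency list:
  1: 2, 3, 4, 5
  2: 1, 3
  3: 1, 2, 4, 5
  4: 1, 3, 5
  5: 1, 3, 4

Step 2: BFS from vertex 3 to find shortest path to 1:
  vertex 1 reached at distance 1

Step 3: Shortest path: 3 -> 1
Path length: 1 edge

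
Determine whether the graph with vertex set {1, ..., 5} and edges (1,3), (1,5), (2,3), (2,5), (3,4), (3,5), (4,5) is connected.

Step 1: Build adjacency list from edges:
  1: 3, 5
  2: 3, 5
  3: 1, 2, 4, 5
  4: 3, 5
  5: 1, 2, 3, 4

Step 2: Run BFS/DFS from vertex 1:
  Visited: {1, 3, 5, 2, 4}
  Reached 5 of 5 vertices

Step 3: All 5 vertices reached from vertex 1, so the graph is connected.
Answer: Yes, the graph is connected.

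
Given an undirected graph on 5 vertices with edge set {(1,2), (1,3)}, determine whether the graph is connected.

Step 1: Build adjacency list from edges:
  1: 2, 3
  2: 1
  3: 1
  4: (none)
  5: (none)

Step 2: Run BFS/DFS from vertex 1:
  Visited: {1, 2, 3}
  Reached 3 of 5 vertices

Step 3: Only 3 of 5 vertices reached. Graph is disconnected.
Connected components: {1, 2, 3}, {4}, {5}
Answer: No, the graph is not connected (3 components).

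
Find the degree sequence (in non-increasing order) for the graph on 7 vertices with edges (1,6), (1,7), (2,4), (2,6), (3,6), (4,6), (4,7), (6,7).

Step 1: Count edges incident to each vertex:
  deg(1) = 2 (neighbors: 6, 7)
  deg(2) = 2 (neighbors: 4, 6)
  deg(3) = 1 (neighbors: 6)
  deg(4) = 3 (neighbors: 2, 6, 7)
  deg(5) = 0 (neighbors: none)
  deg(6) = 5 (neighbors: 1, 2, 3, 4, 7)
  deg(7) = 3 (neighbors: 1, 4, 6)

Step 2: Sort degrees in non-increasing order:
  Degrees: [2, 2, 1, 3, 0, 5, 3] -> sorted: [5, 3, 3, 2, 2, 1, 0]

Degree sequence: [5, 3, 3, 2, 2, 1, 0]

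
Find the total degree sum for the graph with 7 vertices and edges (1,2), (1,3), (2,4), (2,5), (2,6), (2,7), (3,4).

Step 1: Count edges incident to each vertex:
  deg(1) = 2 (neighbors: 2, 3)
  deg(2) = 5 (neighbors: 1, 4, 5, 6, 7)
  deg(3) = 2 (neighbors: 1, 4)
  deg(4) = 2 (neighbors: 2, 3)
  deg(5) = 1 (neighbors: 2)
  deg(6) = 1 (neighbors: 2)
  deg(7) = 1 (neighbors: 2)

Step 2: Sum all degrees:
  2 + 5 + 2 + 2 + 1 + 1 + 1 = 14

Verification: sum of degrees = 2 * |E| = 2 * 7 = 14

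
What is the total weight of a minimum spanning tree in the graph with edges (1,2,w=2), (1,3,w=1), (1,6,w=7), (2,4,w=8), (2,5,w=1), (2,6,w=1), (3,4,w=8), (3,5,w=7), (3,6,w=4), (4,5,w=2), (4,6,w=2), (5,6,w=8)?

Apply Kruskal's algorithm (sort edges by weight, add if no cycle):

Sorted edges by weight:
  (1,3) w=1
  (2,5) w=1
  (2,6) w=1
  (1,2) w=2
  (4,5) w=2
  (4,6) w=2
  (3,6) w=4
  (1,6) w=7
  (3,5) w=7
  (2,4) w=8
  (3,4) w=8
  (5,6) w=8

Add edge (1,3) w=1 -- no cycle. Running total: 1
Add edge (2,5) w=1 -- no cycle. Running total: 2
Add edge (2,6) w=1 -- no cycle. Running total: 3
Add edge (1,2) w=2 -- no cycle. Running total: 5
Add edge (4,5) w=2 -- no cycle. Running total: 7

MST edges: (1,3,w=1), (2,5,w=1), (2,6,w=1), (1,2,w=2), (4,5,w=2)
Total MST weight: 1 + 1 + 1 + 2 + 2 = 7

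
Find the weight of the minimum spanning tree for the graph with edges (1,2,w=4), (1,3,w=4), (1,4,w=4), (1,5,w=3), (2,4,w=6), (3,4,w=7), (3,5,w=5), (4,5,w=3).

Apply Kruskal's algorithm (sort edges by weight, add if no cycle):

Sorted edges by weight:
  (1,5) w=3
  (4,5) w=3
  (1,3) w=4
  (1,2) w=4
  (1,4) w=4
  (3,5) w=5
  (2,4) w=6
  (3,4) w=7

Add edge (1,5) w=3 -- no cycle. Running total: 3
Add edge (4,5) w=3 -- no cycle. Running total: 6
Add edge (1,3) w=4 -- no cycle. Running total: 10
Add edge (1,2) w=4 -- no cycle. Running total: 14

MST edges: (1,5,w=3), (4,5,w=3), (1,3,w=4), (1,2,w=4)
Total MST weight: 3 + 3 + 4 + 4 = 14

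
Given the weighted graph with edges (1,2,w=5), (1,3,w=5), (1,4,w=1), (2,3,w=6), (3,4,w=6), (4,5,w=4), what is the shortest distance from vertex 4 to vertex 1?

Step 1: Build adjacency list with weights:
  1: 2(w=5), 3(w=5), 4(w=1)
  2: 1(w=5), 3(w=6)
  3: 1(w=5), 2(w=6), 4(w=6)
  4: 1(w=1), 3(w=6), 5(w=4)
  5: 4(w=4)

Step 2: Apply Dijkstra's algorithm from vertex 4:
  Visit vertex 4 (distance=0)
    Update dist[1] = 1
    Update dist[3] = 6
    Update dist[5] = 4
  Visit vertex 1 (distance=1)
    Update dist[2] = 6

Step 3: Shortest path: 4 -> 1
Total weight: 1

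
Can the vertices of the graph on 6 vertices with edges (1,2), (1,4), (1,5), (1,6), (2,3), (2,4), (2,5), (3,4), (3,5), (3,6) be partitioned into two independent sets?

Step 1: Attempt 2-coloring using BFS:
  Start at vertex 1, assign color 0
  Color vertex 2 with color 1 (neighbor of 1)
  Color vertex 4 with color 1 (neighbor of 1)
  Color vertex 5 with color 1 (neighbor of 1)
  Color vertex 6 with color 1 (neighbor of 1)
  Color vertex 3 with color 0 (neighbor of 2)

Step 2: Conflict found! Vertices 2 and 4 are adjacent but have the same color.
This means the graph contains an odd cycle.

The graph is NOT bipartite.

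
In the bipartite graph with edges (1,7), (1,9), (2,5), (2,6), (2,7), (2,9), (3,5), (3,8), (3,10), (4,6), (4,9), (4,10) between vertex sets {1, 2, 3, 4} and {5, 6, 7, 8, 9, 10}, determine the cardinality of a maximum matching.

Step 1: List the neighbors of each left vertex:
  1: 7, 9
  2: 5, 6, 7, 9
  3: 5, 8, 10
  4: 6, 9, 10

Step 2: Greedily match left vertices, then look for augmenting paths:
  Match 1 -- 7
  Match 2 -- 5
  Match 3 -- 8
  Match 4 -- 6
  No augmenting path remains.

Step 3: Verify this is maximum:
  Matching size 4 = min(|L|, |R|) = min(4, 6), which is an upper bound, so this matching is maximum.

Maximum matching: {(1,7), (2,5), (3,8), (4,6)}
Size: 4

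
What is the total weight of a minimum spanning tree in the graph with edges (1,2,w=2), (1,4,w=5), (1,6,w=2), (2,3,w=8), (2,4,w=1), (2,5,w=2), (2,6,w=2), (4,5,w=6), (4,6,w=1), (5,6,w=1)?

Apply Kruskal's algorithm (sort edges by weight, add if no cycle):

Sorted edges by weight:
  (2,4) w=1
  (4,6) w=1
  (5,6) w=1
  (1,2) w=2
  (1,6) w=2
  (2,5) w=2
  (2,6) w=2
  (1,4) w=5
  (4,5) w=6
  (2,3) w=8

Add edge (2,4) w=1 -- no cycle. Running total: 1
Add edge (4,6) w=1 -- no cycle. Running total: 2
Add edge (5,6) w=1 -- no cycle. Running total: 3
Add edge (1,2) w=2 -- no cycle. Running total: 5
Skip edge (1,6) w=2 -- would create cycle
Skip edge (2,5) w=2 -- would create cycle
Skip edge (2,6) w=2 -- would create cycle
Skip edge (1,4) w=5 -- would create cycle
Skip edge (4,5) w=6 -- would create cycle
Add edge (2,3) w=8 -- no cycle. Running total: 13

MST edges: (2,4,w=1), (4,6,w=1), (5,6,w=1), (1,2,w=2), (2,3,w=8)
Total MST weight: 1 + 1 + 1 + 2 + 8 = 13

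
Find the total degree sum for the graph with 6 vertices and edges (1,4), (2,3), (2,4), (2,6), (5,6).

Step 1: Count edges incident to each vertex:
  deg(1) = 1 (neighbors: 4)
  deg(2) = 3 (neighbors: 3, 4, 6)
  deg(3) = 1 (neighbors: 2)
  deg(4) = 2 (neighbors: 1, 2)
  deg(5) = 1 (neighbors: 6)
  deg(6) = 2 (neighbors: 2, 5)

Step 2: Sum all degrees:
  1 + 3 + 1 + 2 + 1 + 2 = 10

Verification: sum of degrees = 2 * |E| = 2 * 5 = 10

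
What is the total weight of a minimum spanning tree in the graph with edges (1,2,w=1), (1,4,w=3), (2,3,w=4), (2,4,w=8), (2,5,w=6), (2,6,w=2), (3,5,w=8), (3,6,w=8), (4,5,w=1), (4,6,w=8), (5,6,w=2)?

Apply Kruskal's algorithm (sort edges by weight, add if no cycle):

Sorted edges by weight:
  (1,2) w=1
  (4,5) w=1
  (2,6) w=2
  (5,6) w=2
  (1,4) w=3
  (2,3) w=4
  (2,5) w=6
  (2,4) w=8
  (3,5) w=8
  (3,6) w=8
  (4,6) w=8

Add edge (1,2) w=1 -- no cycle. Running total: 1
Add edge (4,5) w=1 -- no cycle. Running total: 2
Add edge (2,6) w=2 -- no cycle. Running total: 4
Add edge (5,6) w=2 -- no cycle. Running total: 6
Skip edge (1,4) w=3 -- would create cycle
Add edge (2,3) w=4 -- no cycle. Running total: 10

MST edges: (1,2,w=1), (4,5,w=1), (2,6,w=2), (5,6,w=2), (2,3,w=4)
Total MST weight: 1 + 1 + 2 + 2 + 4 = 10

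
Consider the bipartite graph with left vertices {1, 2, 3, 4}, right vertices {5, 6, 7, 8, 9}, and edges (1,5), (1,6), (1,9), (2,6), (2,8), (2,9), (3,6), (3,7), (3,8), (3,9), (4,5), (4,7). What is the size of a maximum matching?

Step 1: List the neighbors of each left vertex:
  1: 5, 6, 9
  2: 6, 8, 9
  3: 6, 7, 8, 9
  4: 5, 7

Step 2: Greedily match left vertices, then look for augmenting paths:
  Match 1 -- 9
  Match 2 -- 6
  Match 3 -- 7
  Match 4 -- 5
  No augmenting path remains.

Step 3: Verify this is maximum:
  Matching size 4 = min(|L|, |R|) = min(4, 5), which is an upper bound, so this matching is maximum.

Maximum matching: {(1,9), (2,6), (3,7), (4,5)}
Size: 4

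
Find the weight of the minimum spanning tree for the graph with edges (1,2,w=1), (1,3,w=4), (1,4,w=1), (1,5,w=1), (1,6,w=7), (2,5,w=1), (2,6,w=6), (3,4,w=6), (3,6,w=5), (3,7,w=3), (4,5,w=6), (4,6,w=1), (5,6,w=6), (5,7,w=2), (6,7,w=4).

Apply Kruskal's algorithm (sort edges by weight, add if no cycle):

Sorted edges by weight:
  (1,4) w=1
  (1,5) w=1
  (1,2) w=1
  (2,5) w=1
  (4,6) w=1
  (5,7) w=2
  (3,7) w=3
  (1,3) w=4
  (6,7) w=4
  (3,6) w=5
  (2,6) w=6
  (3,4) w=6
  (4,5) w=6
  (5,6) w=6
  (1,6) w=7

Add edge (1,4) w=1 -- no cycle. Running total: 1
Add edge (1,5) w=1 -- no cycle. Running total: 2
Add edge (1,2) w=1 -- no cycle. Running total: 3
Skip edge (2,5) w=1 -- would create cycle
Add edge (4,6) w=1 -- no cycle. Running total: 4
Add edge (5,7) w=2 -- no cycle. Running total: 6
Add edge (3,7) w=3 -- no cycle. Running total: 9

MST edges: (1,4,w=1), (1,5,w=1), (1,2,w=1), (4,6,w=1), (5,7,w=2), (3,7,w=3)
Total MST weight: 1 + 1 + 1 + 1 + 2 + 3 = 9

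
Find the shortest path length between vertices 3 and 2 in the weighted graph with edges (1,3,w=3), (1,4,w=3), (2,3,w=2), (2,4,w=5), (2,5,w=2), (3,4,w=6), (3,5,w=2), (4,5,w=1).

Step 1: Build adjacency list with weights:
  1: 3(w=3), 4(w=3)
  2: 3(w=2), 4(w=5), 5(w=2)
  3: 1(w=3), 2(w=2), 4(w=6), 5(w=2)
  4: 1(w=3), 2(w=5), 3(w=6), 5(w=1)
  5: 2(w=2), 3(w=2), 4(w=1)

Step 2: Apply Dijkstra's algorithm from vertex 3:
  Visit vertex 3 (distance=0)
    Update dist[1] = 3
    Update dist[2] = 2
    Update dist[4] = 6
    Update dist[5] = 2
  Visit vertex 2 (distance=2)

Step 3: Shortest path: 3 -> 2
Total weight: 2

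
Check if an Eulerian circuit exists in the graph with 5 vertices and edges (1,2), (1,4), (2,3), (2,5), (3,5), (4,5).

Step 1: Find the degree of each vertex:
  deg(1) = 2
  deg(2) = 3
  deg(3) = 2
  deg(4) = 2
  deg(5) = 3

Step 2: Count vertices with odd degree:
  Odd-degree vertices: 2, 5 (2 total)

Step 3: Apply Euler's theorem:
  - Eulerian circuit exists iff graph is connected and all vertices have even degree
  - Eulerian path exists iff graph is connected and has 0 or 2 odd-degree vertices

Graph is connected with exactly 2 odd-degree vertices (2, 5).
Eulerian path exists (starting and ending at the odd-degree vertices), but no Eulerian circuit.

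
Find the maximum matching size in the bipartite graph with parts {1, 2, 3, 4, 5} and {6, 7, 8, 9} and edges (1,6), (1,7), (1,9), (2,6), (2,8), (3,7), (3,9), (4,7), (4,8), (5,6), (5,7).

Step 1: List the neighbors of each left vertex:
  1: 6, 7, 9
  2: 6, 8
  3: 7, 9
  4: 7, 8
  5: 6, 7

Step 2: Greedily match left vertices, then look for augmenting paths:
  Match 1 -- 6
  Match 2 -- 8
  Match 3 -- 9
  Match 4 -- 7
  No augmenting path remains.

Step 3: Verify this is maximum:
  Matching size 4 = min(|L|, |R|) = min(5, 4), which is an upper bound, so this matching is maximum.

Maximum matching: {(1,6), (2,8), (3,9), (4,7)}
Size: 4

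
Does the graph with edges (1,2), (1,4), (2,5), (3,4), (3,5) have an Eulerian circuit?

Step 1: Find the degree of each vertex:
  deg(1) = 2
  deg(2) = 2
  deg(3) = 2
  deg(4) = 2
  deg(5) = 2

Step 2: Count vertices with odd degree:
  All vertices have even degree (0 odd-degree vertices)

Step 3: Apply Euler's theorem:
  - Eulerian circuit exists iff graph is connected and all vertices have even degree
  - Eulerian path exists iff graph is connected and has 0 or 2 odd-degree vertices

Graph is connected with 0 odd-degree vertices.
Both Eulerian circuit and Eulerian path exist.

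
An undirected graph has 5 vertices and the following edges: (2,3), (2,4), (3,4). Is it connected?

Step 1: Build adjacency list from edges:
  1: (none)
  2: 3, 4
  3: 2, 4
  4: 2, 3
  5: (none)

Step 2: Run BFS/DFS from vertex 1:
  Visited: {1}
  Reached 1 of 5 vertices

Step 3: Only 1 of 5 vertices reached. Graph is disconnected.
Connected components: {1}, {2, 3, 4}, {5}
Answer: No, the graph is not connected (3 components).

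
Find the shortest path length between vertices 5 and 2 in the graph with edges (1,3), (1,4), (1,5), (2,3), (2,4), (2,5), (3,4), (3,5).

Step 1: Build adjacency list:
  1: 3, 4, 5
  2: 3, 4, 5
  3: 1, 2, 4, 5
  4: 1, 2, 3
  5: 1, 2, 3

Step 2: BFS from vertex 5 to find shortest path to 2:
  vertex 1 reached at distance 1
  vertex 2 reached at distance 1

Step 3: Shortest path: 5 -> 2
Path length: 1 edge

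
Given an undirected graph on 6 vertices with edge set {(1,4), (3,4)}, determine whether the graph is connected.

Step 1: Build adjacency list from edges:
  1: 4
  2: (none)
  3: 4
  4: 1, 3
  5: (none)
  6: (none)

Step 2: Run BFS/DFS from vertex 1:
  Visited: {1, 4, 3}
  Reached 3 of 6 vertices

Step 3: Only 3 of 6 vertices reached. Graph is disconnected.
Connected components: {1, 3, 4}, {2}, {5}, {6}
Answer: No, the graph is not connected (4 components).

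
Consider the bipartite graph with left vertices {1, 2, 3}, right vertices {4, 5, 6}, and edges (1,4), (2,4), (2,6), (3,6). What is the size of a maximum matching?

Step 1: List the neighbors of each left vertex:
  1: 4
  2: 4, 6
  3: 6

Step 2: Greedily match left vertices, then look for augmenting paths:
  Match 1 -- 4
  Match 2 -- 6
  No augmenting path remains.

Step 3: Verify this is maximum:
  Matching has size 2. The vertex set {4, 6} covers every edge and has size 2; any matching has at most one edge per cover vertex, so 2 is maximum (König's theorem).

Maximum matching: {(1,4), (2,6)}
Size: 2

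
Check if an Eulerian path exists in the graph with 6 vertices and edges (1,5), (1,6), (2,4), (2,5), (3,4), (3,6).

Step 1: Find the degree of each vertex:
  deg(1) = 2
  deg(2) = 2
  deg(3) = 2
  deg(4) = 2
  deg(5) = 2
  deg(6) = 2

Step 2: Count vertices with odd degree:
  All vertices have even degree (0 odd-degree vertices)

Step 3: Apply Euler's theorem:
  - Eulerian circuit exists iff graph is connected and all vertices have even degree
  - Eulerian path exists iff graph is connected and has 0 or 2 odd-degree vertices

Graph is connected with 0 odd-degree vertices.
Both Eulerian circuit and Eulerian path exist.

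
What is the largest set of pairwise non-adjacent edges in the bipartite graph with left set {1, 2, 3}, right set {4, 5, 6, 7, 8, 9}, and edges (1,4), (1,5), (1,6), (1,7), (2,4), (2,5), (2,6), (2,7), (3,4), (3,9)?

Step 1: List the neighbors of each left vertex:
  1: 4, 5, 6, 7
  2: 4, 5, 6, 7
  3: 4, 9

Step 2: Greedily match left vertices, then look for augmenting paths:
  Match 1 -- 4
  Match 2 -- 5
  Match 3 -- 9
  No augmenting path remains.

Step 3: Verify this is maximum:
  Matching size 3 = min(|L|, |R|) = min(3, 6), which is an upper bound, so this matching is maximum.

Maximum matching: {(1,4), (2,5), (3,9)}
Size: 3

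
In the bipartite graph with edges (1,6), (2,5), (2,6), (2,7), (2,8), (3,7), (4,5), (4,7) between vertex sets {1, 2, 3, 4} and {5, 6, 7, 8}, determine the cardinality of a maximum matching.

Step 1: List the neighbors of each left vertex:
  1: 6
  2: 5, 6, 7, 8
  3: 7
  4: 5, 7

Step 2: Greedily match left vertices, then look for augmenting paths:
  Match 1 -- 6
  Match 2 -- 8
  Match 3 -- 7
  Match 4 -- 5
  No augmenting path remains.

Step 3: Verify this is maximum:
  Matching size 4 = min(|L|, |R|) = min(4, 4), which is an upper bound, so this matching is maximum.

Maximum matching: {(1,6), (2,8), (3,7), (4,5)}
Size: 4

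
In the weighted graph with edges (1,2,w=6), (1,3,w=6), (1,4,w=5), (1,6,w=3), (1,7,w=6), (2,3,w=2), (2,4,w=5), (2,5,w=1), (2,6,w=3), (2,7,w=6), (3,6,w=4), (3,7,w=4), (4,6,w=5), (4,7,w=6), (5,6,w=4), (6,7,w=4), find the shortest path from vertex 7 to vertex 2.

Step 1: Build adjacency list with weights:
  1: 2(w=6), 3(w=6), 4(w=5), 6(w=3), 7(w=6)
  2: 1(w=6), 3(w=2), 4(w=5), 5(w=1), 6(w=3), 7(w=6)
  3: 1(w=6), 2(w=2), 6(w=4), 7(w=4)
  4: 1(w=5), 2(w=5), 6(w=5), 7(w=6)
  5: 2(w=1), 6(w=4)
  6: 1(w=3), 2(w=3), 3(w=4), 4(w=5), 5(w=4), 7(w=4)
  7: 1(w=6), 2(w=6), 3(w=4), 4(w=6), 6(w=4)

Step 2: Apply Dijkstra's algorithm from vertex 7:
  Visit vertex 7 (distance=0)
    Update dist[1] = 6
    Update dist[2] = 6
    Update dist[3] = 4
    Update dist[4] = 6
    Update dist[6] = 4
  Visit vertex 3 (distance=4)
  Visit vertex 6 (distance=4)
    Update dist[5] = 8
  Visit vertex 1 (distance=6)
  Visit vertex 2 (distance=6)
    Update dist[5] = 7

Step 3: Shortest path: 7 -> 2
Total weight: 6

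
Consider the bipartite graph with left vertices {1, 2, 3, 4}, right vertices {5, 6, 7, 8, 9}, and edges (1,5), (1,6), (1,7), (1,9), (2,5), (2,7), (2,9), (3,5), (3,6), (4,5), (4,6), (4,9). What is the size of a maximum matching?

Step 1: List the neighbors of each left vertex:
  1: 5, 6, 7, 9
  2: 5, 7, 9
  3: 5, 6
  4: 5, 6, 9

Step 2: Greedily match left vertices, then look for augmenting paths:
  Match 1 -- 5
  Match 2 -- 7
  Match 3 -- 6
  Match 4 -- 9
  No augmenting path remains.

Step 3: Verify this is maximum:
  Matching size 4 = min(|L|, |R|) = min(4, 5), which is an upper bound, so this matching is maximum.

Maximum matching: {(1,5), (2,7), (3,6), (4,9)}
Size: 4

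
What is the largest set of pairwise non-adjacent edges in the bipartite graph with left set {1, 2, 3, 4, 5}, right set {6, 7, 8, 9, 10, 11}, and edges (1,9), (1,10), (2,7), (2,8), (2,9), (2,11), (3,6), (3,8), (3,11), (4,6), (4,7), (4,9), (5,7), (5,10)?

Step 1: List the neighbors of each left vertex:
  1: 9, 10
  2: 7, 8, 9, 11
  3: 6, 8, 11
  4: 6, 7, 9
  5: 7, 10

Step 2: Greedily match left vertices, then look for augmenting paths:
  Match 1 -- 9
  Match 2 -- 7
  Match 3 -- 8
  Match 4 -- 6
  Match 5 -- 10
  No augmenting path remains.

Step 3: Verify this is maximum:
  Matching size 5 = min(|L|, |R|) = min(5, 6), which is an upper bound, so this matching is maximum.

Maximum matching: {(1,9), (2,7), (3,8), (4,6), (5,10)}
Size: 5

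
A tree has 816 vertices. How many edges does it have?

A tree on n vertices always has exactly n - 1 edges.
For n = 816: edges = 816 - 1 = 815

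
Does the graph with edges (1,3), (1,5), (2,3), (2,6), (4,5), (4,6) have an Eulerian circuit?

Step 1: Find the degree of each vertex:
  deg(1) = 2
  deg(2) = 2
  deg(3) = 2
  deg(4) = 2
  deg(5) = 2
  deg(6) = 2

Step 2: Count vertices with odd degree:
  All vertices have even degree (0 odd-degree vertices)

Step 3: Apply Euler's theorem:
  - Eulerian circuit exists iff graph is connected and all vertices have even degree
  - Eulerian path exists iff graph is connected and has 0 or 2 odd-degree vertices

Graph is connected with 0 odd-degree vertices.
Both Eulerian circuit and Eulerian path exist.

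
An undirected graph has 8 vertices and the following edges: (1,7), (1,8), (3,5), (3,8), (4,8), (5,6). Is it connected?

Step 1: Build adjacency list from edges:
  1: 7, 8
  2: (none)
  3: 5, 8
  4: 8
  5: 3, 6
  6: 5
  7: 1
  8: 1, 3, 4

Step 2: Run BFS/DFS from vertex 1:
  Visited: {1, 7, 8, 3, 4, 5, 6}
  Reached 7 of 8 vertices

Step 3: Only 7 of 8 vertices reached. Graph is disconnected.
Connected components: {1, 3, 4, 5, 6, 7, 8}, {2}
Answer: No, the graph is not connected (2 components).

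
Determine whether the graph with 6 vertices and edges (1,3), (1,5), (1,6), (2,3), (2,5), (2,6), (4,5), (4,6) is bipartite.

Step 1: Attempt 2-coloring using BFS:
  Start at vertex 1, assign color 0
  Color vertex 3 with color 1 (neighbor of 1)
  Color vertex 5 with color 1 (neighbor of 1)
  Color vertex 6 with color 1 (neighbor of 1)
  Color vertex 2 with color 0 (neighbor of 3)
  Color vertex 4 with color 0 (neighbor of 5)

Step 2: 2-coloring succeeded. No conflicts found.
  Set A (color 0): {1, 2, 4}
  Set B (color 1): {3, 5, 6}

The graph is bipartite with partition {1, 2, 4}, {3, 5, 6}.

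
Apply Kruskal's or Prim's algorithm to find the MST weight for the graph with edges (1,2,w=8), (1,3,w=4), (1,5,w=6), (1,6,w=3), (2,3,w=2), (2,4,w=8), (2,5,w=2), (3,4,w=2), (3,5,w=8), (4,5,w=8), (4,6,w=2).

Apply Kruskal's algorithm (sort edges by weight, add if no cycle):

Sorted edges by weight:
  (2,3) w=2
  (2,5) w=2
  (3,4) w=2
  (4,6) w=2
  (1,6) w=3
  (1,3) w=4
  (1,5) w=6
  (1,2) w=8
  (2,4) w=8
  (3,5) w=8
  (4,5) w=8

Add edge (2,3) w=2 -- no cycle. Running total: 2
Add edge (2,5) w=2 -- no cycle. Running total: 4
Add edge (3,4) w=2 -- no cycle. Running total: 6
Add edge (4,6) w=2 -- no cycle. Running total: 8
Add edge (1,6) w=3 -- no cycle. Running total: 11

MST edges: (2,3,w=2), (2,5,w=2), (3,4,w=2), (4,6,w=2), (1,6,w=3)
Total MST weight: 2 + 2 + 2 + 2 + 3 = 11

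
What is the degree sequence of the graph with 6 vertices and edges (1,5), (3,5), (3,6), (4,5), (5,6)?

Step 1: Count edges incident to each vertex:
  deg(1) = 1 (neighbors: 5)
  deg(2) = 0 (neighbors: none)
  deg(3) = 2 (neighbors: 5, 6)
  deg(4) = 1 (neighbors: 5)
  deg(5) = 4 (neighbors: 1, 3, 4, 6)
  deg(6) = 2 (neighbors: 3, 5)

Step 2: Sort degrees in non-increasing order:
  Degrees: [1, 0, 2, 1, 4, 2] -> sorted: [4, 2, 2, 1, 1, 0]

Degree sequence: [4, 2, 2, 1, 1, 0]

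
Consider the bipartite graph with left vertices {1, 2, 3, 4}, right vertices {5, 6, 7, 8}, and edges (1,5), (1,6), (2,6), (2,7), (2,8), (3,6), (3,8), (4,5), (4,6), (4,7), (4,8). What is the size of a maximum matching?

Step 1: List the neighbors of each left vertex:
  1: 5, 6
  2: 6, 7, 8
  3: 6, 8
  4: 5, 6, 7, 8

Step 2: Greedily match left vertices, then look for augmenting paths:
  Match 1 -- 5
  Match 2 -- 6
  Match 3 -- 8
  Match 4 -- 7
  No augmenting path remains.

Step 3: Verify this is maximum:
  Matching size 4 = min(|L|, |R|) = min(4, 4), which is an upper bound, so this matching is maximum.

Maximum matching: {(1,5), (2,6), (3,8), (4,7)}
Size: 4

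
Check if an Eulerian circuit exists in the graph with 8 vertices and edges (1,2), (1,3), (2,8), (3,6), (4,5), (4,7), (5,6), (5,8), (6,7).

Step 1: Find the degree of each vertex:
  deg(1) = 2
  deg(2) = 2
  deg(3) = 2
  deg(4) = 2
  deg(5) = 3
  deg(6) = 3
  deg(7) = 2
  deg(8) = 2

Step 2: Count vertices with odd degree:
  Odd-degree vertices: 5, 6 (2 total)

Step 3: Apply Euler's theorem:
  - Eulerian circuit exists iff graph is connected and all vertices have even degree
  - Eulerian path exists iff graph is connected and has 0 or 2 odd-degree vertices

Graph is connected with exactly 2 odd-degree vertices (5, 6).
Eulerian path exists (starting and ending at the odd-degree vertices), but no Eulerian circuit.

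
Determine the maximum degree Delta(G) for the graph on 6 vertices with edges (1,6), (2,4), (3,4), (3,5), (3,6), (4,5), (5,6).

Step 1: Count edges incident to each vertex:
  deg(1) = 1 (neighbors: 6)
  deg(2) = 1 (neighbors: 4)
  deg(3) = 3 (neighbors: 4, 5, 6)
  deg(4) = 3 (neighbors: 2, 3, 5)
  deg(5) = 3 (neighbors: 3, 4, 6)
  deg(6) = 3 (neighbors: 1, 3, 5)

Step 2: Find maximum:
  max(1, 1, 3, 3, 3, 3) = 3 (vertex 3)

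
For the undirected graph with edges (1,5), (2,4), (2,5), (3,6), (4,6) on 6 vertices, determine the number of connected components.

Step 1: Build adjacency list from edges:
  1: 5
  2: 4, 5
  3: 6
  4: 2, 6
  5: 1, 2
  6: 3, 4

Step 2: Run BFS/DFS from vertex 1:
  Visited: {1, 5, 2, 4, 6, 3}
  Reached 6 of 6 vertices

Step 3: All 6 vertices reached from vertex 1, so the graph is connected.
Number of connected components: 1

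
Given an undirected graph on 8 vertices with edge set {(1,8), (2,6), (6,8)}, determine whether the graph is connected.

Step 1: Build adjacency list from edges:
  1: 8
  2: 6
  3: (none)
  4: (none)
  5: (none)
  6: 2, 8
  7: (none)
  8: 1, 6

Step 2: Run BFS/DFS from vertex 1:
  Visited: {1, 8, 6, 2}
  Reached 4 of 8 vertices

Step 3: Only 4 of 8 vertices reached. Graph is disconnected.
Connected components: {1, 2, 6, 8}, {3}, {4}, {5}, {7}
Answer: No, the graph is not connected (5 components).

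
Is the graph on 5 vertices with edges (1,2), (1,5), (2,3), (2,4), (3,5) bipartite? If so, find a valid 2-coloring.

Step 1: Attempt 2-coloring using BFS:
  Start at vertex 1, assign color 0
  Color vertex 2 with color 1 (neighbor of 1)
  Color vertex 5 with color 1 (neighbor of 1)
  Color vertex 3 with color 0 (neighbor of 2)
  Color vertex 4 with color 0 (neighbor of 2)

Step 2: 2-coloring succeeded. No conflicts found.
  Set A (color 0): {1, 3, 4}
  Set B (color 1): {2, 5}

The graph is bipartite with partition {1, 3, 4}, {2, 5}.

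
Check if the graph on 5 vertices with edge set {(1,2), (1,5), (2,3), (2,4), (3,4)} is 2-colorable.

Step 1: Attempt 2-coloring using BFS:
  Start at vertex 1, assign color 0
  Color vertex 2 with color 1 (neighbor of 1)
  Color vertex 5 with color 1 (neighbor of 1)
  Color vertex 3 with color 0 (neighbor of 2)
  Color vertex 4 with color 0 (neighbor of 2)

Step 2: Conflict found! Vertices 3 and 4 are adjacent but have the same color.
This means the graph contains an odd cycle.

The graph is NOT bipartite.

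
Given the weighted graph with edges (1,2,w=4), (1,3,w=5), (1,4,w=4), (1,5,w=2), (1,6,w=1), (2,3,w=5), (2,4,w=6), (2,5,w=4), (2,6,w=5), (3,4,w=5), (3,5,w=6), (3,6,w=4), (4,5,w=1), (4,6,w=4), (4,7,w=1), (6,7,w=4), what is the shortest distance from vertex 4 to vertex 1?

Step 1: Build adjacency list with weights:
  1: 2(w=4), 3(w=5), 4(w=4), 5(w=2), 6(w=1)
  2: 1(w=4), 3(w=5), 4(w=6), 5(w=4), 6(w=5)
  3: 1(w=5), 2(w=5), 4(w=5), 5(w=6), 6(w=4)
  4: 1(w=4), 2(w=6), 3(w=5), 5(w=1), 6(w=4), 7(w=1)
  5: 1(w=2), 2(w=4), 3(w=6), 4(w=1)
  6: 1(w=1), 2(w=5), 3(w=4), 4(w=4), 7(w=4)
  7: 4(w=1), 6(w=4)

Step 2: Apply Dijkstra's algorithm from vertex 4:
  Visit vertex 4 (distance=0)
    Update dist[1] = 4
    Update dist[2] = 6
    Update dist[3] = 5
    Update dist[5] = 1
    Update dist[6] = 4
    Update dist[7] = 1
  Visit vertex 5 (distance=1)
    Update dist[1] = 3
    Update dist[2] = 5
  Visit vertex 7 (distance=1)
  Visit vertex 1 (distance=3)

Step 3: Shortest path: 4 -> 5 -> 1
Total weight: 1 + 2 = 3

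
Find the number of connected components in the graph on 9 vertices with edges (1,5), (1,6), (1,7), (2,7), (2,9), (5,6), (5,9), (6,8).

Step 1: Build adjacency list from edges:
  1: 5, 6, 7
  2: 7, 9
  3: (none)
  4: (none)
  5: 1, 6, 9
  6: 1, 5, 8
  7: 1, 2
  8: 6
  9: 2, 5

Step 2: Run BFS/DFS from vertex 1:
  Visited: {1, 5, 6, 7, 9, 8, 2}
  Reached 7 of 9 vertices

Step 3: Only 7 of 9 vertices reached. Graph is disconnected.
Connected components: {1, 2, 5, 6, 7, 8, 9}, {3}, {4}
Number of connected components: 3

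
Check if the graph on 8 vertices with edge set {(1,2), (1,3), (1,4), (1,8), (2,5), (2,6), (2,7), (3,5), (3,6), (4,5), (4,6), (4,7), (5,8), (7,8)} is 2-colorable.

Step 1: Attempt 2-coloring using BFS:
  Start at vertex 1, assign color 0
  Color vertex 2 with color 1 (neighbor of 1)
  Color vertex 3 with color 1 (neighbor of 1)
  Color vertex 4 with color 1 (neighbor of 1)
  Color vertex 8 with color 1 (neighbor of 1)
  Color vertex 5 with color 0 (neighbor of 2)
  Color vertex 6 with color 0 (neighbor of 2)
  Color vertex 7 with color 0 (neighbor of 2)

Step 2: 2-coloring succeeded. No conflicts found.
  Set A (color 0): {1, 5, 6, 7}
  Set B (color 1): {2, 3, 4, 8}

The graph is bipartite with partition {1, 5, 6, 7}, {2, 3, 4, 8}.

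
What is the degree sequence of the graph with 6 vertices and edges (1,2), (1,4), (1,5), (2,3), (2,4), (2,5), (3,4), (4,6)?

Step 1: Count edges incident to each vertex:
  deg(1) = 3 (neighbors: 2, 4, 5)
  deg(2) = 4 (neighbors: 1, 3, 4, 5)
  deg(3) = 2 (neighbors: 2, 4)
  deg(4) = 4 (neighbors: 1, 2, 3, 6)
  deg(5) = 2 (neighbors: 1, 2)
  deg(6) = 1 (neighbors: 4)

Step 2: Sort degrees in non-increasing order:
  Degrees: [3, 4, 2, 4, 2, 1] -> sorted: [4, 4, 3, 2, 2, 1]

Degree sequence: [4, 4, 3, 2, 2, 1]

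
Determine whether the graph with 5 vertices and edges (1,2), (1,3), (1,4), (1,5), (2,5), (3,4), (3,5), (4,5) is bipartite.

Step 1: Attempt 2-coloring using BFS:
  Start at vertex 1, assign color 0
  Color vertex 2 with color 1 (neighbor of 1)
  Color vertex 3 with color 1 (neighbor of 1)
  Color vertex 4 with color 1 (neighbor of 1)
  Color vertex 5 with color 1 (neighbor of 1)

Step 2: Conflict found! Vertices 2 and 5 are adjacent but have the same color.
This means the graph contains an odd cycle.

The graph is NOT bipartite.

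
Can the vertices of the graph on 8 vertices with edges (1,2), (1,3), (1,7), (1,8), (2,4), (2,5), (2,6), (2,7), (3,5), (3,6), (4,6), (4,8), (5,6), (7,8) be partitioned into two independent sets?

Step 1: Attempt 2-coloring using BFS:
  Start at vertex 1, assign color 0
  Color vertex 2 with color 1 (neighbor of 1)
  Color vertex 3 with color 1 (neighbor of 1)
  Color vertex 7 with color 1 (neighbor of 1)
  Color vertex 8 with color 1 (neighbor of 1)
  Color vertex 4 with color 0 (neighbor of 2)
  Color vertex 5 with color 0 (neighbor of 2)
  Color vertex 6 with color 0 (neighbor of 2)

Step 2: Conflict found! Vertices 2 and 7 are adjacent but have the same color.
This means the graph contains an odd cycle.

The graph is NOT bipartite.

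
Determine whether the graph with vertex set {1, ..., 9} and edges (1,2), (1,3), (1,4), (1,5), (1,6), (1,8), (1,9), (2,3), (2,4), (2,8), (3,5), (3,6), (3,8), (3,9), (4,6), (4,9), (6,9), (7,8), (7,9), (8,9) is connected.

Step 1: Build adjacency list from edges:
  1: 2, 3, 4, 5, 6, 8, 9
  2: 1, 3, 4, 8
  3: 1, 2, 5, 6, 8, 9
  4: 1, 2, 6, 9
  5: 1, 3
  6: 1, 3, 4, 9
  7: 8, 9
  8: 1, 2, 3, 7, 9
  9: 1, 3, 4, 6, 7, 8

Step 2: Run BFS/DFS from vertex 1:
  Visited: {1, 2, 3, 4, 5, 6, 8, 9, 7}
  Reached 9 of 9 vertices

Step 3: All 9 vertices reached from vertex 1, so the graph is connected.
Answer: Yes, the graph is connected.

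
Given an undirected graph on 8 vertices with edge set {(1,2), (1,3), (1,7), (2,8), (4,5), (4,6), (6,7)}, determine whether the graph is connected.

Step 1: Build adjacency list from edges:
  1: 2, 3, 7
  2: 1, 8
  3: 1
  4: 5, 6
  5: 4
  6: 4, 7
  7: 1, 6
  8: 2

Step 2: Run BFS/DFS from vertex 1:
  Visited: {1, 2, 3, 7, 8, 6, 4, 5}
  Reached 8 of 8 vertices

Step 3: All 8 vertices reached from vertex 1, so the graph is connected.
Answer: Yes, the graph is connected.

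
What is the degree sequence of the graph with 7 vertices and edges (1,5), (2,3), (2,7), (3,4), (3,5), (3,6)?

Step 1: Count edges incident to each vertex:
  deg(1) = 1 (neighbors: 5)
  deg(2) = 2 (neighbors: 3, 7)
  deg(3) = 4 (neighbors: 2, 4, 5, 6)
  deg(4) = 1 (neighbors: 3)
  deg(5) = 2 (neighbors: 1, 3)
  deg(6) = 1 (neighbors: 3)
  deg(7) = 1 (neighbors: 2)

Step 2: Sort degrees in non-increasing order:
  Degrees: [1, 2, 4, 1, 2, 1, 1] -> sorted: [4, 2, 2, 1, 1, 1, 1]

Degree sequence: [4, 2, 2, 1, 1, 1, 1]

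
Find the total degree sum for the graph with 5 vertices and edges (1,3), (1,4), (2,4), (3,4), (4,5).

Step 1: Count edges incident to each vertex:
  deg(1) = 2 (neighbors: 3, 4)
  deg(2) = 1 (neighbors: 4)
  deg(3) = 2 (neighbors: 1, 4)
  deg(4) = 4 (neighbors: 1, 2, 3, 5)
  deg(5) = 1 (neighbors: 4)

Step 2: Sum all degrees:
  2 + 1 + 2 + 4 + 1 = 10

Verification: sum of degrees = 2 * |E| = 2 * 5 = 10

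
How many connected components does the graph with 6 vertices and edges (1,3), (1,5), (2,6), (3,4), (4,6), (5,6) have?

Step 1: Build adjacency list from edges:
  1: 3, 5
  2: 6
  3: 1, 4
  4: 3, 6
  5: 1, 6
  6: 2, 4, 5

Step 2: Run BFS/DFS from vertex 1:
  Visited: {1, 3, 5, 4, 6, 2}
  Reached 6 of 6 vertices

Step 3: All 6 vertices reached from vertex 1, so the graph is connected.
Number of connected components: 1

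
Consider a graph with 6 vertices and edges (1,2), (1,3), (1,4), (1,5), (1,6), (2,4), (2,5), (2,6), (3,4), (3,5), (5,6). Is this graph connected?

Step 1: Build adjacency list from edges:
  1: 2, 3, 4, 5, 6
  2: 1, 4, 5, 6
  3: 1, 4, 5
  4: 1, 2, 3
  5: 1, 2, 3, 6
  6: 1, 2, 5

Step 2: Run BFS/DFS from vertex 1:
  Visited: {1, 2, 3, 4, 5, 6}
  Reached 6 of 6 vertices

Step 3: All 6 vertices reached from vertex 1, so the graph is connected.
Answer: Yes, the graph is connected.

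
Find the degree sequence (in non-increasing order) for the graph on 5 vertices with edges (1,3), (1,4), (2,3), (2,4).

Step 1: Count edges incident to each vertex:
  deg(1) = 2 (neighbors: 3, 4)
  deg(2) = 2 (neighbors: 3, 4)
  deg(3) = 2 (neighbors: 1, 2)
  deg(4) = 2 (neighbors: 1, 2)
  deg(5) = 0 (neighbors: none)

Step 2: Sort degrees in non-increasing order:
  Degrees: [2, 2, 2, 2, 0] -> sorted: [2, 2, 2, 2, 0]

Degree sequence: [2, 2, 2, 2, 0]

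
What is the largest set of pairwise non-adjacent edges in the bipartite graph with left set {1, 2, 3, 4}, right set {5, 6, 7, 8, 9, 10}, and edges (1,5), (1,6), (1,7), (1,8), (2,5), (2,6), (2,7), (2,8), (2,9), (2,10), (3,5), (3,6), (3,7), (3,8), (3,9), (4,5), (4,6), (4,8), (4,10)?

Step 1: List the neighbors of each left vertex:
  1: 5, 6, 7, 8
  2: 5, 6, 7, 8, 9, 10
  3: 5, 6, 7, 8, 9
  4: 5, 6, 8, 10

Step 2: Greedily match left vertices, then look for augmenting paths:
  Match 1 -- 5
  Match 2 -- 6
  Match 3 -- 7
  Match 4 -- 8
  No augmenting path remains.

Step 3: Verify this is maximum:
  Matching size 4 = min(|L|, |R|) = min(4, 6), which is an upper bound, so this matching is maximum.

Maximum matching: {(1,5), (2,6), (3,7), (4,8)}
Size: 4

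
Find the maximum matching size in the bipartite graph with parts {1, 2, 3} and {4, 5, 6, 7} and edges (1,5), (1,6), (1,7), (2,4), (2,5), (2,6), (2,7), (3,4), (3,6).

Step 1: List the neighbors of each left vertex:
  1: 5, 6, 7
  2: 4, 5, 6, 7
  3: 4, 6

Step 2: Greedily match left vertices, then look for augmenting paths:
  Match 1 -- 5
  Match 2 -- 4
  Match 3 -- 6
  No augmenting path remains.

Step 3: Verify this is maximum:
  Matching size 3 = min(|L|, |R|) = min(3, 4), which is an upper bound, so this matching is maximum.

Maximum matching: {(1,5), (2,4), (3,6)}
Size: 3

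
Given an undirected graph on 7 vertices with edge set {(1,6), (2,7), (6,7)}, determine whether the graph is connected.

Step 1: Build adjacency list from edges:
  1: 6
  2: 7
  3: (none)
  4: (none)
  5: (none)
  6: 1, 7
  7: 2, 6

Step 2: Run BFS/DFS from vertex 1:
  Visited: {1, 6, 7, 2}
  Reached 4 of 7 vertices

Step 3: Only 4 of 7 vertices reached. Graph is disconnected.
Connected components: {1, 2, 6, 7}, {3}, {4}, {5}
Answer: No, the graph is not connected (4 components).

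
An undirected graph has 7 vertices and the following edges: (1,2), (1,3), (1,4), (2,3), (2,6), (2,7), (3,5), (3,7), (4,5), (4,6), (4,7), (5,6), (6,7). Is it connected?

Step 1: Build adjacency list from edges:
  1: 2, 3, 4
  2: 1, 3, 6, 7
  3: 1, 2, 5, 7
  4: 1, 5, 6, 7
  5: 3, 4, 6
  6: 2, 4, 5, 7
  7: 2, 3, 4, 6

Step 2: Run BFS/DFS from vertex 1:
  Visited: {1, 2, 3, 4, 6, 7, 5}
  Reached 7 of 7 vertices

Step 3: All 7 vertices reached from vertex 1, so the graph is connected.
Answer: Yes, the graph is connected.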